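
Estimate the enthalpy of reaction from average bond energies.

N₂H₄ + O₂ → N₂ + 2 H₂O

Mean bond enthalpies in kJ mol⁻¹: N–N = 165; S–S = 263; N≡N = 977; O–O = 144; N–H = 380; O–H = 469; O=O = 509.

Bonds broken (reactants):
  N–H: 4 × 380 = 1520
  N–N: 1 × 165 = 165
  O=O: 1 × 509 = 509
  Σ(broken) = 2194 kJ
Bonds formed (products):
  N≡N: 1 × 977 = 977
  O–H: 4 × 469 = 1876
  Σ(formed) = 2853 kJ
ΔH = Σ(broken) − Σ(formed) = 2194 − 2853 = −659 kJ

ΔH ≈ −659 kJ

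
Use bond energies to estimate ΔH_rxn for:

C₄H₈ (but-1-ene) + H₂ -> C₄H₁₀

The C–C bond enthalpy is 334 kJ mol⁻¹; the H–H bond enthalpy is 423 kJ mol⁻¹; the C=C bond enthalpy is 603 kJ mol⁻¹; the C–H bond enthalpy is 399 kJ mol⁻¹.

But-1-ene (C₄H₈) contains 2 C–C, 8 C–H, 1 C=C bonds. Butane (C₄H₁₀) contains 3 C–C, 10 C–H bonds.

Bonds broken (reactants):
  C–C: 2 × 334 = 668
  C–H: 8 × 399 = 3192
  C=C: 1 × 603 = 603
  H–H: 1 × 423 = 423
  Σ(broken) = 4886 kJ
Bonds formed (products):
  C–C: 3 × 334 = 1002
  C–H: 10 × 399 = 3990
  Σ(formed) = 4992 kJ
ΔH = Σ(broken) − Σ(formed) = 4886 − 4992 = −106 kJ

ΔH ≈ −106 kJ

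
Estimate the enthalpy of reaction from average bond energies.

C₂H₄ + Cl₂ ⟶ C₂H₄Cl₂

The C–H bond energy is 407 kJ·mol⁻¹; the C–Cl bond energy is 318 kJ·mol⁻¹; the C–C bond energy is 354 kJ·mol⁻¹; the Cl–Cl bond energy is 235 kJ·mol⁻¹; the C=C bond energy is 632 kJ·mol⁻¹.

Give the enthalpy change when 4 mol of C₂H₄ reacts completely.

Bonds broken (reactants):
  C–H: 4 × 407 = 1628
  C=C: 1 × 632 = 632
  Cl–Cl: 1 × 235 = 235
  Σ(broken) = 2495 kJ
Bonds formed (products):
  C–C: 1 × 354 = 354
  C–Cl: 2 × 318 = 636
  C–H: 4 × 407 = 1628
  Σ(formed) = 2618 kJ
ΔH = Σ(broken) − Σ(formed) = 2495 − 2618 = −123 kJ
For 4× the reaction as written: 4 × (−123) = −492 kJ

ΔH = −492 kJ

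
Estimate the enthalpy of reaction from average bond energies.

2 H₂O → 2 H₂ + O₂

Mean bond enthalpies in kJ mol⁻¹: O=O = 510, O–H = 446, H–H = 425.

Bonds broken (reactants):
  O–H: 4 × 446 = 1784
  Σ(broken) = 1784 kJ
Bonds formed (products):
  H–H: 2 × 425 = 850
  O=O: 1 × 510 = 510
  Σ(formed) = 1360 kJ
ΔH = Σ(broken) − Σ(formed) = 1784 − 1360 = +424 kJ

ΔH ≈ +424 kJ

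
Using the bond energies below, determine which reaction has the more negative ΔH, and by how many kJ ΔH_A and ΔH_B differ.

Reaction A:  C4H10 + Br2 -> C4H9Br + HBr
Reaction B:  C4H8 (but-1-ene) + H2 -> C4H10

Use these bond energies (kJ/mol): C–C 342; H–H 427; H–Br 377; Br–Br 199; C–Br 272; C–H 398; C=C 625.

Reaction B, by 34 kJ

Reaction A:
  Bonds broken (reactants):
    Br–Br: 1 × 199 = 199
    C–C: 3 × 342 = 1026
    C–H: 10 × 398 = 3980
    Σ(broken) = 5205 kJ
  Bonds formed (products):
    C–Br: 1 × 272 = 272
    C–C: 3 × 342 = 1026
    C–H: 9 × 398 = 3582
    H–Br: 1 × 377 = 377
    Σ(formed) = 5257 kJ
  ΔH_A = 5205 − 5257 = −52 kJ
Reaction B:
  Bonds broken (reactants):
    C–C: 2 × 342 = 684
    C–H: 8 × 398 = 3184
    C=C: 1 × 625 = 625
    H–H: 1 × 427 = 427
    Σ(broken) = 4920 kJ
  Bonds formed (products):
    C–C: 3 × 342 = 1026
    C–H: 10 × 398 = 3980
    Σ(formed) = 5006 kJ
  ΔH_B = 4920 − 5006 = −86 kJ
ΔH_A − ΔH_B = +34 kJ, so reaction B has the more negative ΔH; |ΔH_A − ΔH_B| = 34 kJ.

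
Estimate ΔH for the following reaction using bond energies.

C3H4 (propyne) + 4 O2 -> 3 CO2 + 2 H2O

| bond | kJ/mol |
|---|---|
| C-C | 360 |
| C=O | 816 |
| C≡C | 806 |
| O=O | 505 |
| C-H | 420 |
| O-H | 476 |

Bonds broken (reactants):
  C≡C: 1 × 806 = 806
  C-C: 1 × 360 = 360
  C-H: 4 × 420 = 1680
  O=O: 4 × 505 = 2020
  Σ(broken) = 4866 kJ
Bonds formed (products):
  C=O: 6 × 816 = 4896
  O-H: 4 × 476 = 1904
  Σ(formed) = 6800 kJ
ΔH = Σ(broken) − Σ(formed) = 4866 − 6800 = −1934 kJ

ΔH ≈ −1934 kJ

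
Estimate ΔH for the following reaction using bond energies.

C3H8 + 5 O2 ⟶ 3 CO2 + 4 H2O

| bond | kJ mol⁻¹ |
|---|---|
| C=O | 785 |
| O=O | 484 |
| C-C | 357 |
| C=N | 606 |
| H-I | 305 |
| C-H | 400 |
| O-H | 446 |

ΔH ≈ −1944 kJ

Bonds broken (reactants):
  C-C: 2 × 357 = 714
  C-H: 8 × 400 = 3200
  O=O: 5 × 484 = 2420
  Σ(broken) = 6334 kJ
Bonds formed (products):
  C=O: 6 × 785 = 4710
  O-H: 8 × 446 = 3568
  Σ(formed) = 8278 kJ
ΔH = Σ(broken) − Σ(formed) = 6334 − 8278 = −1944 kJ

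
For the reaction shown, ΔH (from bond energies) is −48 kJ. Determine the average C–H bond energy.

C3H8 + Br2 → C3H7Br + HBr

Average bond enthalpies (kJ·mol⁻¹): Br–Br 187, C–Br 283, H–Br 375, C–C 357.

D(C–H) ≈ 423 kJ/mol

Let D be the C–H bond energy.
Σ(broken) = 1×187 + 2×357 + 8×D = 901 + 8D
Σ(formed) = 1×283 + 2×357 + 7×D + 1×375 = 1372 + 7D
ΔH = Σ(broken) − Σ(formed) = (901 + 8D) − (1372 + 7D) = −471 + D
Setting this equal to −48 kJ gives D = 423 kJ/mol.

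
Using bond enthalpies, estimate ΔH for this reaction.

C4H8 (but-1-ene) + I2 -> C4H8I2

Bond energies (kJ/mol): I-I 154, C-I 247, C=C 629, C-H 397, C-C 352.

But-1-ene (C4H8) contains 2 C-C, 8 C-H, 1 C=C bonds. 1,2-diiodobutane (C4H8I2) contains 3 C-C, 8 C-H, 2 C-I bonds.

Bonds broken (reactants):
  C-C: 2 × 352 = 704
  C-H: 8 × 397 = 3176
  C=C: 1 × 629 = 629
  I-I: 1 × 154 = 154
  Σ(broken) = 4663 kJ
Bonds formed (products):
  C-C: 3 × 352 = 1056
  C-H: 8 × 397 = 3176
  C-I: 2 × 247 = 494
  Σ(formed) = 4726 kJ
ΔH = Σ(broken) − Σ(formed) = 4663 − 4726 = −63 kJ

ΔH ≈ −63 kJ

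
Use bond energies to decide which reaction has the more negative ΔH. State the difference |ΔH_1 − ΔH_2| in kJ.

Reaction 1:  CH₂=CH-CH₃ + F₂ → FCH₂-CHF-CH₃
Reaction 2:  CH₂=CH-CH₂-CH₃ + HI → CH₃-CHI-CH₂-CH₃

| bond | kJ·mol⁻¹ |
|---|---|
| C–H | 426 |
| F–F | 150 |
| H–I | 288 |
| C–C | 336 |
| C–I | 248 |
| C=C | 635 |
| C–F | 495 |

Reaction 1:
  Bonds broken (reactants):
    C–C: 1 × 336 = 336
    C–H: 6 × 426 = 2556
    C=C: 1 × 635 = 635
    F–F: 1 × 150 = 150
    Σ(broken) = 3677 kJ
  Bonds formed (products):
    C–C: 2 × 336 = 672
    C–F: 2 × 495 = 990
    C–H: 6 × 426 = 2556
    Σ(formed) = 4218 kJ
  ΔH_1 = 3677 − 4218 = −541 kJ
Reaction 2:
  Bonds broken (reactants):
    C–C: 2 × 336 = 672
    C–H: 8 × 426 = 3408
    C=C: 1 × 635 = 635
    H–I: 1 × 288 = 288
    Σ(broken) = 5003 kJ
  Bonds formed (products):
    C–C: 3 × 336 = 1008
    C–H: 9 × 426 = 3834
    C–I: 1 × 248 = 248
    Σ(formed) = 5090 kJ
  ΔH_2 = 5003 − 5090 = −87 kJ
ΔH_1 − ΔH_2 = −454 kJ, so reaction 1 has the more negative ΔH; |ΔH_1 − ΔH_2| = 454 kJ.

Reaction 1, by 454 kJ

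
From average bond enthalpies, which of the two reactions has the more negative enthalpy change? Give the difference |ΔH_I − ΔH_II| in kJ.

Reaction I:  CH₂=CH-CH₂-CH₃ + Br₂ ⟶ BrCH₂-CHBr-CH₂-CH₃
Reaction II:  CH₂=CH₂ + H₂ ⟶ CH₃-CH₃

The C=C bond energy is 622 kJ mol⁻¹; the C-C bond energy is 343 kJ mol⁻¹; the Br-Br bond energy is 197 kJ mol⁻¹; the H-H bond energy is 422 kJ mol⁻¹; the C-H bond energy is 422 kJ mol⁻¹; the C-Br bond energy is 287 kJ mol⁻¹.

Reaction II, by 45 kJ

Reaction I:
  Bonds broken (reactants):
    Br-Br: 1 × 197 = 197
    C-C: 2 × 343 = 686
    C-H: 8 × 422 = 3376
    C=C: 1 × 622 = 622
    Σ(broken) = 4881 kJ
  Bonds formed (products):
    C-Br: 2 × 287 = 574
    C-C: 3 × 343 = 1029
    C-H: 8 × 422 = 3376
    Σ(formed) = 4979 kJ
  ΔH_I = 4881 − 4979 = −98 kJ
Reaction II:
  Bonds broken (reactants):
    C-H: 4 × 422 = 1688
    C=C: 1 × 622 = 622
    H-H: 1 × 422 = 422
    Σ(broken) = 2732 kJ
  Bonds formed (products):
    C-C: 1 × 343 = 343
    C-H: 6 × 422 = 2532
    Σ(formed) = 2875 kJ
  ΔH_II = 2732 − 2875 = −143 kJ
ΔH_I − ΔH_II = +45 kJ, so reaction II has the more negative ΔH; |ΔH_I − ΔH_II| = 45 kJ.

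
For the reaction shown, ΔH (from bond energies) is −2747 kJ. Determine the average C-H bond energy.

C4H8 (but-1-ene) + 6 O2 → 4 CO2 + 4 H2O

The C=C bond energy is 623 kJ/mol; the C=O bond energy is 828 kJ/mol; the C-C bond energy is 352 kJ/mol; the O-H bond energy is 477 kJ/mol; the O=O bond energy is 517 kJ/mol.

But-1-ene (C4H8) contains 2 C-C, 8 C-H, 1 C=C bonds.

Let D be the C-H bond energy.
Σ(broken) = 2×352 + 8×D + 1×623 + 6×517 = 4429 + 8D
Σ(formed) = 8×828 + 8×477 = 10440
ΔH = Σ(broken) − Σ(formed) = (4429 + 8D) − (10440) = −6011 + 8D
Setting this equal to −2747 kJ gives 8D = 3264, so D = 408 kJ/mol.

D(C-H) ≈ 408 kJ/mol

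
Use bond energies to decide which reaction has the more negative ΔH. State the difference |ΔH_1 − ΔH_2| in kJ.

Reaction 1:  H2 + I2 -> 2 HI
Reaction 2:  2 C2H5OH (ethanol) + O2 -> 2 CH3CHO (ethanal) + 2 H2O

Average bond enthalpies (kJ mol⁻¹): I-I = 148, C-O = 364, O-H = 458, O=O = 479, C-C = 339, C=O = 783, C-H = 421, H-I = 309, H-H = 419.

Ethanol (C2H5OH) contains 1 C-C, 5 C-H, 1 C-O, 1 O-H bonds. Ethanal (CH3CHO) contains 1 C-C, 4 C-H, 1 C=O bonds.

Reaction 1:
  Bonds broken (reactants):
    H-H: 1 × 419 = 419
    I-I: 1 × 148 = 148
    Σ(broken) = 567 kJ
  Bonds formed (products):
    H-I: 2 × 309 = 618
    Σ(formed) = 618 kJ
  ΔH_1 = 567 − 618 = −51 kJ
Reaction 2:
  Bonds broken (reactants):
    C-C: 2 × 339 = 678
    C-H: 10 × 421 = 4210
    C-O: 2 × 364 = 728
    O-H: 2 × 458 = 916
    O=O: 1 × 479 = 479
    Σ(broken) = 7011 kJ
  Bonds formed (products):
    C-C: 2 × 339 = 678
    C-H: 8 × 421 = 3368
    C=O: 2 × 783 = 1566
    O-H: 4 × 458 = 1832
    Σ(formed) = 7444 kJ
  ΔH_2 = 7011 − 7444 = −433 kJ
ΔH_1 − ΔH_2 = +382 kJ, so reaction 2 has the more negative ΔH; |ΔH_1 − ΔH_2| = 382 kJ.

Reaction 2, by 382 kJ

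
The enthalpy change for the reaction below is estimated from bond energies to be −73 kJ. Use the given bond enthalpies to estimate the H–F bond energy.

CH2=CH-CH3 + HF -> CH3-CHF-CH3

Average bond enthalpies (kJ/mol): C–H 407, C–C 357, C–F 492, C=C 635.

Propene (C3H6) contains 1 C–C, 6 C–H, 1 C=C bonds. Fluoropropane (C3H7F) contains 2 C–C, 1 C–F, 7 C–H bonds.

Let D be the H–F bond energy.
Σ(broken) = 1×357 + 6×407 + 1×635 + 1×D = 3434 + D
Σ(formed) = 2×357 + 1×492 + 7×407 = 4055
ΔH = Σ(broken) − Σ(formed) = (3434 + D) − (4055) = −621 + D
Setting this equal to −73 kJ gives D = 548 kJ/mol.

D(H–F) ≈ 548 kJ/mol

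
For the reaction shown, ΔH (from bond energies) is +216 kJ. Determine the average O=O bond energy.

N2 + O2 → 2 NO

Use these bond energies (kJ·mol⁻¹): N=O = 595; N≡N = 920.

D(O=O) ≈ 486 kJ/mol

Let D be the O=O bond energy.
Σ(broken) = 1×920 + 1×D = 920 + D
Σ(formed) = 2×595 = 1190
ΔH = Σ(broken) − Σ(formed) = (920 + D) − (1190) = −270 + D
Setting this equal to +216 kJ gives D = 486 kJ/mol.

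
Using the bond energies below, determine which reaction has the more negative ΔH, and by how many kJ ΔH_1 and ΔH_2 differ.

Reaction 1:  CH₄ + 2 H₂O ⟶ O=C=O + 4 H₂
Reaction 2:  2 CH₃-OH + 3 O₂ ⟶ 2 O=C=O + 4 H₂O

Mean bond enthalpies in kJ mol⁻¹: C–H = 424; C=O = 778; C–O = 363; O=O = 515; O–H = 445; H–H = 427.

Reaction 1:
  Bonds broken (reactants):
    C–H: 4 × 424 = 1696
    O–H: 4 × 445 = 1780
    Σ(broken) = 3476 kJ
  Bonds formed (products):
    C=O: 2 × 778 = 1556
    H–H: 4 × 427 = 1708
    Σ(formed) = 3264 kJ
  ΔH_1 = 3476 − 3264 = +212 kJ
Reaction 2:
  Bonds broken (reactants):
    C–H: 6 × 424 = 2544
    C–O: 2 × 363 = 726
    O–H: 2 × 445 = 890
    O=O: 3 × 515 = 1545
    Σ(broken) = 5705 kJ
  Bonds formed (products):
    C=O: 4 × 778 = 3112
    O–H: 8 × 445 = 3560
    Σ(formed) = 6672 kJ
  ΔH_2 = 5705 − 6672 = −967 kJ
ΔH_1 − ΔH_2 = +1179 kJ, so reaction 2 has the more negative ΔH; |ΔH_1 − ΔH_2| = 1179 kJ.

Reaction 2, by 1179 kJ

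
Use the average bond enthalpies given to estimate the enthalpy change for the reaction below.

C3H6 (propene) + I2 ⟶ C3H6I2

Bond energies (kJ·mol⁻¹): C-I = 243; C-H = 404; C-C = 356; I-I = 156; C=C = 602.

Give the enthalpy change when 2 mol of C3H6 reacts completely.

Bonds broken (reactants):
  C-C: 1 × 356 = 356
  C-H: 6 × 404 = 2424
  C=C: 1 × 602 = 602
  I-I: 1 × 156 = 156
  Σ(broken) = 3538 kJ
Bonds formed (products):
  C-C: 2 × 356 = 712
  C-H: 6 × 404 = 2424
  C-I: 2 × 243 = 486
  Σ(formed) = 3622 kJ
ΔH = Σ(broken) − Σ(formed) = 3538 − 3622 = −84 kJ
For 2× the reaction as written: 2 × (−84) = −168 kJ

ΔH = −168 kJ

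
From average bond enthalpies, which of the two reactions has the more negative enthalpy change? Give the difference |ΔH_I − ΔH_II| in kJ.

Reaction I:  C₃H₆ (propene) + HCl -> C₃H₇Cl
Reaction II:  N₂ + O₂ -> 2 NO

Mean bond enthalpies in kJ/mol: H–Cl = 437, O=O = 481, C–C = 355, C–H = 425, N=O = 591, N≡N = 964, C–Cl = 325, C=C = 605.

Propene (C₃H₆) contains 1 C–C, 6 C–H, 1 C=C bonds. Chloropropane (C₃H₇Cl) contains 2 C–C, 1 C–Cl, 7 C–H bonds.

Reaction I:
  Bonds broken (reactants):
    C–C: 1 × 355 = 355
    C–H: 6 × 425 = 2550
    C=C: 1 × 605 = 605
    H–Cl: 1 × 437 = 437
    Σ(broken) = 3947 kJ
  Bonds formed (products):
    C–C: 2 × 355 = 710
    C–Cl: 1 × 325 = 325
    C–H: 7 × 425 = 2975
    Σ(formed) = 4010 kJ
  ΔH_I = 3947 − 4010 = −63 kJ
Reaction II:
  Bonds broken (reactants):
    N≡N: 1 × 964 = 964
    O=O: 1 × 481 = 481
    Σ(broken) = 1445 kJ
  Bonds formed (products):
    N=O: 2 × 591 = 1182
    Σ(formed) = 1182 kJ
  ΔH_II = 1445 − 1182 = +263 kJ
ΔH_I − ΔH_II = −326 kJ, so reaction I has the more negative ΔH; |ΔH_I − ΔH_II| = 326 kJ.

Reaction I, by 326 kJ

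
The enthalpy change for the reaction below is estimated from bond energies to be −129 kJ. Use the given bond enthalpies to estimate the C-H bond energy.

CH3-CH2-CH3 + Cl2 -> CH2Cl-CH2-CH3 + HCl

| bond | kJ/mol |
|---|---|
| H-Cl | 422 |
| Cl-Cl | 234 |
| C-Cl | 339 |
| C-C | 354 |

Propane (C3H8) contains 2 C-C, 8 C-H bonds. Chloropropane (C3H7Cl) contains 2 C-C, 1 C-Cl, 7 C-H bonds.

Let D be the C-H bond energy.
Σ(broken) = 2×354 + 8×D + 1×234 = 942 + 8D
Σ(formed) = 2×354 + 1×339 + 7×D + 1×422 = 1469 + 7D
ΔH = Σ(broken) − Σ(formed) = (942 + 8D) − (1469 + 7D) = −527 + D
Setting this equal to −129 kJ gives D = 398 kJ/mol.

D(C-H) ≈ 398 kJ/mol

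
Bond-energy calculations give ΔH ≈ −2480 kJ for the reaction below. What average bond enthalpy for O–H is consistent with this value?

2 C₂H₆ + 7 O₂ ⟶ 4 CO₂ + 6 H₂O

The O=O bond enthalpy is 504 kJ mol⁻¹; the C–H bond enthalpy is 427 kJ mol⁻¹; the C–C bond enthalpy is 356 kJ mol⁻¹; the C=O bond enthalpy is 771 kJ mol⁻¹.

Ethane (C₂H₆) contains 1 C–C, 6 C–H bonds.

D(O–H) ≈ 473 kJ/mol

Let D be the O–H bond energy.
Σ(broken) = 2×356 + 12×427 + 7×504 = 9364
Σ(formed) = 8×771 + 12×D = 6168 + 12D
ΔH = Σ(broken) − Σ(formed) = (9364) − (6168 + 12D) = +3196 − 12D
Setting this equal to −2480 kJ gives 12D = 5676, so D = 473 kJ/mol.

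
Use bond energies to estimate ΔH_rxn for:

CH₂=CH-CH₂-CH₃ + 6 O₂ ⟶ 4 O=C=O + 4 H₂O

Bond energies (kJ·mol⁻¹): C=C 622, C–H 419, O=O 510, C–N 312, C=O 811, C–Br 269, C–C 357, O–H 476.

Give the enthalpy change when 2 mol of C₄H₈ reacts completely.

Bonds broken (reactants):
  C–C: 2 × 357 = 714
  C–H: 8 × 419 = 3352
  C=C: 1 × 622 = 622
  O=O: 6 × 510 = 3060
  Σ(broken) = 7748 kJ
Bonds formed (products):
  C=O: 8 × 811 = 6488
  O–H: 8 × 476 = 3808
  Σ(formed) = 10296 kJ
ΔH = Σ(broken) − Σ(formed) = 7748 − 10296 = −2548 kJ
For 2× the reaction as written: 2 × (−2548) = −5096 kJ

ΔH = −5096 kJ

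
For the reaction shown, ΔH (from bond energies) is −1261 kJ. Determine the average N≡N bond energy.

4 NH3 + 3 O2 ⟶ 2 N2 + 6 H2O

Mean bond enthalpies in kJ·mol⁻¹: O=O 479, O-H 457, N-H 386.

Let D be the N≡N bond energy.
Σ(broken) = 12×386 + 3×479 = 6069
Σ(formed) = 2×D + 12×457 = 5484 + 2D
ΔH = Σ(broken) − Σ(formed) = (6069) − (5484 + 2D) = +585 − 2D
Setting this equal to −1261 kJ gives 2D = 1846, so D = 923 kJ/mol.

D(N≡N) ≈ 923 kJ/mol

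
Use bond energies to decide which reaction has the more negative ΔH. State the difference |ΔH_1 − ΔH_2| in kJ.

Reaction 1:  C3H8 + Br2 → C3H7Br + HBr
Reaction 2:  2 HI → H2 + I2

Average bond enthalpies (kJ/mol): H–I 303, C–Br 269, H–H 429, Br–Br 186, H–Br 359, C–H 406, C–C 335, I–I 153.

Reaction 1, by 60 kJ

Reaction 1:
  Bonds broken (reactants):
    Br–Br: 1 × 186 = 186
    C–C: 2 × 335 = 670
    C–H: 8 × 406 = 3248
    Σ(broken) = 4104 kJ
  Bonds formed (products):
    C–Br: 1 × 269 = 269
    C–C: 2 × 335 = 670
    C–H: 7 × 406 = 2842
    H–Br: 1 × 359 = 359
    Σ(formed) = 4140 kJ
  ΔH_1 = 4104 − 4140 = −36 kJ
Reaction 2:
  Bonds broken (reactants):
    H–I: 2 × 303 = 606
    Σ(broken) = 606 kJ
  Bonds formed (products):
    H–H: 1 × 429 = 429
    I–I: 1 × 153 = 153
    Σ(formed) = 582 kJ
  ΔH_2 = 606 − 582 = +24 kJ
ΔH_1 − ΔH_2 = −60 kJ, so reaction 1 has the more negative ΔH; |ΔH_1 − ΔH_2| = 60 kJ.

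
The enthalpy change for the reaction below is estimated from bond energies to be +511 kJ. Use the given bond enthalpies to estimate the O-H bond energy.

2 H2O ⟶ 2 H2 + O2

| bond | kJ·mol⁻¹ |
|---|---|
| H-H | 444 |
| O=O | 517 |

Let D be the O-H bond energy.
Σ(broken) = 4×D = 4D
Σ(formed) = 2×444 + 1×517 = 1405
ΔH = Σ(broken) − Σ(formed) = (4D) − (1405) = −1405 + 4D
Setting this equal to +511 kJ gives 4D = 1916, so D = 479 kJ/mol.

D(O-H) ≈ 479 kJ/mol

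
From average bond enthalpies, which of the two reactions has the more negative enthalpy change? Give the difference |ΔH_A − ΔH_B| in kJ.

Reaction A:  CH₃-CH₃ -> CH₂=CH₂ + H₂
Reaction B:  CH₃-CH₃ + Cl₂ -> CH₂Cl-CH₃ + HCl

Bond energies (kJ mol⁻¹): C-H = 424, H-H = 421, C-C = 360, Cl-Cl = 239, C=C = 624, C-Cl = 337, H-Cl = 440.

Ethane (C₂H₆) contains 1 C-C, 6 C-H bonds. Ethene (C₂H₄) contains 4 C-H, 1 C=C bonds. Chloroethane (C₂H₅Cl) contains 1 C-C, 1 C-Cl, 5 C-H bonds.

Reaction A:
  Bonds broken (reactants):
    C-C: 1 × 360 = 360
    C-H: 6 × 424 = 2544
    Σ(broken) = 2904 kJ
  Bonds formed (products):
    C-H: 4 × 424 = 1696
    C=C: 1 × 624 = 624
    H-H: 1 × 421 = 421
    Σ(formed) = 2741 kJ
  ΔH_A = 2904 − 2741 = +163 kJ
Reaction B:
  Bonds broken (reactants):
    C-C: 1 × 360 = 360
    C-H: 6 × 424 = 2544
    Cl-Cl: 1 × 239 = 239
    Σ(broken) = 3143 kJ
  Bonds formed (products):
    C-C: 1 × 360 = 360
    C-Cl: 1 × 337 = 337
    C-H: 5 × 424 = 2120
    H-Cl: 1 × 440 = 440
    Σ(formed) = 3257 kJ
  ΔH_B = 3143 − 3257 = −114 kJ
ΔH_A − ΔH_B = +277 kJ, so reaction B has the more negative ΔH; |ΔH_A − ΔH_B| = 277 kJ.

Reaction B, by 277 kJ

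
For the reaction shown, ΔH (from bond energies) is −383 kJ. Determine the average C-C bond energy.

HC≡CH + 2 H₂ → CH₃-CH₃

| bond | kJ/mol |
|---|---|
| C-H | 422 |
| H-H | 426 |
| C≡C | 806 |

Let D be the C-C bond energy.
Σ(broken) = 1×806 + 2×422 + 2×426 = 2502
Σ(formed) = 1×D + 6×422 = 2532 + D
ΔH = Σ(broken) − Σ(formed) = (2502) − (2532 + D) = −30 − D
Setting this equal to −383 kJ gives D = 353 kJ/mol.

D(C-C) ≈ 353 kJ/mol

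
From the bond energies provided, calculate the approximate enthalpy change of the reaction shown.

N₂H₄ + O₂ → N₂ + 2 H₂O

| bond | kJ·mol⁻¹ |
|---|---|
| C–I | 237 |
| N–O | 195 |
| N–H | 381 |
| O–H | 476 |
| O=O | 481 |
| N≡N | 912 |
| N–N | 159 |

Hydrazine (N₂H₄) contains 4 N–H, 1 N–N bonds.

Bonds broken (reactants):
  N–H: 4 × 381 = 1524
  N–N: 1 × 159 = 159
  O=O: 1 × 481 = 481
  Σ(broken) = 2164 kJ
Bonds formed (products):
  N≡N: 1 × 912 = 912
  O–H: 4 × 476 = 1904
  Σ(formed) = 2816 kJ
ΔH = Σ(broken) − Σ(formed) = 2164 − 2816 = −652 kJ

ΔH ≈ −652 kJ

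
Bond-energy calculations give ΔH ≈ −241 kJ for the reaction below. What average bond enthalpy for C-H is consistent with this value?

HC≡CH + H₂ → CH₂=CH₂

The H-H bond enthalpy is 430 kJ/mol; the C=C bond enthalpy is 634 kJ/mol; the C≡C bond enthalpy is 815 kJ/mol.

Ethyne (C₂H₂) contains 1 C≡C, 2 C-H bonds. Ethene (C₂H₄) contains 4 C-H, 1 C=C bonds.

Let D be the C-H bond energy.
Σ(broken) = 1×815 + 2×D + 1×430 = 1245 + 2D
Σ(formed) = 4×D + 1×634 = 634 + 4D
ΔH = Σ(broken) − Σ(formed) = (1245 + 2D) − (634 + 4D) = +611 − 2D
Setting this equal to −241 kJ gives 2D = 852, so D = 426 kJ/mol.

D(C-H) ≈ 426 kJ/mol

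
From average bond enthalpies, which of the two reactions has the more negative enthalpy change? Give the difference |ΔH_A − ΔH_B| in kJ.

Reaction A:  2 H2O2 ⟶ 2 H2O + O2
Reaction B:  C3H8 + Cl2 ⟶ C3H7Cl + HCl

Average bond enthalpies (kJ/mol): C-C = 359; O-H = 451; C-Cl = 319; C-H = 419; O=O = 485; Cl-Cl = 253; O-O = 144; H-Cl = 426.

Reaction A:
  Bonds broken (reactants):
    O-H: 4 × 451 = 1804
    O-O: 2 × 144 = 288
    Σ(broken) = 2092 kJ
  Bonds formed (products):
    O-H: 4 × 451 = 1804
    O=O: 1 × 485 = 485
    Σ(formed) = 2289 kJ
  ΔH_A = 2092 − 2289 = −197 kJ
Reaction B:
  Bonds broken (reactants):
    C-C: 2 × 359 = 718
    C-H: 8 × 419 = 3352
    Cl-Cl: 1 × 253 = 253
    Σ(broken) = 4323 kJ
  Bonds formed (products):
    C-C: 2 × 359 = 718
    C-Cl: 1 × 319 = 319
    C-H: 7 × 419 = 2933
    H-Cl: 1 × 426 = 426
    Σ(formed) = 4396 kJ
  ΔH_B = 4323 − 4396 = −73 kJ
ΔH_A − ΔH_B = −124 kJ, so reaction A has the more negative ΔH; |ΔH_A − ΔH_B| = 124 kJ.

Reaction A, by 124 kJ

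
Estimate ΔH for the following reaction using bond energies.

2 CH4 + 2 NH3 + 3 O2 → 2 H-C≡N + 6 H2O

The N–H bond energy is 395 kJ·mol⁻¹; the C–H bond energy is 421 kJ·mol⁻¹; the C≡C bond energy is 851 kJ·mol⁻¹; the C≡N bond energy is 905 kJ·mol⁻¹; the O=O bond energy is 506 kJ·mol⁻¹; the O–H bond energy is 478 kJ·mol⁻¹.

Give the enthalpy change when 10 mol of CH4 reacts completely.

Bonds broken (reactants):
  C–H: 8 × 421 = 3368
  N–H: 6 × 395 = 2370
  O=O: 3 × 506 = 1518
  Σ(broken) = 7256 kJ
Bonds formed (products):
  C≡N: 2 × 905 = 1810
  C–H: 2 × 421 = 842
  O–H: 12 × 478 = 5736
  Σ(formed) = 8388 kJ
ΔH = Σ(broken) − Σ(formed) = 7256 − 8388 = −1132 kJ
For 5× the reaction as written: 5 × (−1132) = −5660 kJ

ΔH = −5660 kJ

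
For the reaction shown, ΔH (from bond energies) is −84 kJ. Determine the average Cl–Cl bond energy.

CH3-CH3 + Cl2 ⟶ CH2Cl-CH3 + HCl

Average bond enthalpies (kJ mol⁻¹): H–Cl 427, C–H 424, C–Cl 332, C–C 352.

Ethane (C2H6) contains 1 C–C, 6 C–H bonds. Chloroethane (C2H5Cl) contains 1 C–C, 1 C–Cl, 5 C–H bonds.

D(Cl–Cl) ≈ 251 kJ/mol

Let D be the Cl–Cl bond energy.
Σ(broken) = 1×352 + 6×424 + 1×D = 2896 + D
Σ(formed) = 1×352 + 1×332 + 5×424 + 1×427 = 3231
ΔH = Σ(broken) − Σ(formed) = (2896 + D) − (3231) = −335 + D
Setting this equal to −84 kJ gives D = 251 kJ/mol.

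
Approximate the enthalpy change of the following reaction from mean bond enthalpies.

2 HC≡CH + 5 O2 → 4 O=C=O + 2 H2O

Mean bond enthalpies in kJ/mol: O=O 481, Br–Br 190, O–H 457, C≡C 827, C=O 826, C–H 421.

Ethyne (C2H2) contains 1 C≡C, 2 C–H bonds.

ΔH ≈ −2693 kJ

Bonds broken (reactants):
  C≡C: 2 × 827 = 1654
  C–H: 4 × 421 = 1684
  O=O: 5 × 481 = 2405
  Σ(broken) = 5743 kJ
Bonds formed (products):
  C=O: 8 × 826 = 6608
  O–H: 4 × 457 = 1828
  Σ(formed) = 8436 kJ
ΔH = Σ(broken) − Σ(formed) = 5743 − 8436 = −2693 kJ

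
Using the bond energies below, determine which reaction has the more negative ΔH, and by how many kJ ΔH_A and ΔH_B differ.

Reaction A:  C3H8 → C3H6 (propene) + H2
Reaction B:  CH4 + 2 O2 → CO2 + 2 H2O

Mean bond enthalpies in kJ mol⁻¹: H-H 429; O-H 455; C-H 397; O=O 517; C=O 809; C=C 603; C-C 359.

Reaction B, by 937 kJ

Reaction A:
  Bonds broken (reactants):
    C-C: 2 × 359 = 718
    C-H: 8 × 397 = 3176
    Σ(broken) = 3894 kJ
  Bonds formed (products):
    C-C: 1 × 359 = 359
    C-H: 6 × 397 = 2382
    C=C: 1 × 603 = 603
    H-H: 1 × 429 = 429
    Σ(formed) = 3773 kJ
  ΔH_A = 3894 − 3773 = +121 kJ
Reaction B:
  Bonds broken (reactants):
    C-H: 4 × 397 = 1588
    O=O: 2 × 517 = 1034
    Σ(broken) = 2622 kJ
  Bonds formed (products):
    C=O: 2 × 809 = 1618
    O-H: 4 × 455 = 1820
    Σ(formed) = 3438 kJ
  ΔH_B = 2622 − 3438 = −816 kJ
ΔH_A − ΔH_B = +937 kJ, so reaction B has the more negative ΔH; |ΔH_A − ΔH_B| = 937 kJ.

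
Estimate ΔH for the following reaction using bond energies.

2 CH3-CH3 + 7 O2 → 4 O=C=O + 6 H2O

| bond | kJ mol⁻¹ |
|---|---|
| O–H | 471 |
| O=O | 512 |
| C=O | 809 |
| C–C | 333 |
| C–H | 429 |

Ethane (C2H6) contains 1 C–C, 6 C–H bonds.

ΔH ≈ −2726 kJ

Bonds broken (reactants):
  C–C: 2 × 333 = 666
  C–H: 12 × 429 = 5148
  O=O: 7 × 512 = 3584
  Σ(broken) = 9398 kJ
Bonds formed (products):
  C=O: 8 × 809 = 6472
  O–H: 12 × 471 = 5652
  Σ(formed) = 12124 kJ
ΔH = Σ(broken) − Σ(formed) = 9398 − 12124 = −2726 kJ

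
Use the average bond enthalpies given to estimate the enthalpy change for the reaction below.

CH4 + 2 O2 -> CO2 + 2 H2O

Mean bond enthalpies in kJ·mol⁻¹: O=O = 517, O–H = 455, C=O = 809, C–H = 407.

Bonds broken (reactants):
  C–H: 4 × 407 = 1628
  O=O: 2 × 517 = 1034
  Σ(broken) = 2662 kJ
Bonds formed (products):
  C=O: 2 × 809 = 1618
  O–H: 4 × 455 = 1820
  Σ(formed) = 3438 kJ
ΔH = Σ(broken) − Σ(formed) = 2662 − 3438 = −776 kJ

ΔH ≈ −776 kJ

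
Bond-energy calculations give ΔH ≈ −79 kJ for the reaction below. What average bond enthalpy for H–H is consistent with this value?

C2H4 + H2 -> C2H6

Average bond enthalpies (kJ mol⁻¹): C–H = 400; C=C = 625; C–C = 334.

D(H–H) ≈ 430 kJ/mol

Let D be the H–H bond energy.
Σ(broken) = 4×400 + 1×625 + 1×D = 2225 + D
Σ(formed) = 1×334 + 6×400 = 2734
ΔH = Σ(broken) − Σ(formed) = (2225 + D) − (2734) = −509 + D
Setting this equal to −79 kJ gives D = 430 kJ/mol.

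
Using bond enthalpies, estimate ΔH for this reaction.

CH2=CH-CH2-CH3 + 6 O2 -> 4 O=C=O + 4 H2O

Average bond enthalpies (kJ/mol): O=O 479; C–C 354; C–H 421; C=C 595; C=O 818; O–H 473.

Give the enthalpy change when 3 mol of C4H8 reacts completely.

Bonds broken (reactants):
  C–C: 2 × 354 = 708
  C–H: 8 × 421 = 3368
  C=C: 1 × 595 = 595
  O=O: 6 × 479 = 2874
  Σ(broken) = 7545 kJ
Bonds formed (products):
  C=O: 8 × 818 = 6544
  O–H: 8 × 473 = 3784
  Σ(formed) = 10328 kJ
ΔH = Σ(broken) − Σ(formed) = 7545 − 10328 = −2783 kJ
For 3× the reaction as written: 3 × (−2783) = −8349 kJ

ΔH = −8349 kJ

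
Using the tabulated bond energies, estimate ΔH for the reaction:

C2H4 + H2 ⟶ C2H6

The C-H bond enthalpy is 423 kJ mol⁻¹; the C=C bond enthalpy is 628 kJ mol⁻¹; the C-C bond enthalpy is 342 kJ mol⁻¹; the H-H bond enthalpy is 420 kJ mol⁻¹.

ΔH ≈ −140 kJ

Bonds broken (reactants):
  C-H: 4 × 423 = 1692
  C=C: 1 × 628 = 628
  H-H: 1 × 420 = 420
  Σ(broken) = 2740 kJ
Bonds formed (products):
  C-C: 1 × 342 = 342
  C-H: 6 × 423 = 2538
  Σ(formed) = 2880 kJ
ΔH = Σ(broken) − Σ(formed) = 2740 − 2880 = −140 kJ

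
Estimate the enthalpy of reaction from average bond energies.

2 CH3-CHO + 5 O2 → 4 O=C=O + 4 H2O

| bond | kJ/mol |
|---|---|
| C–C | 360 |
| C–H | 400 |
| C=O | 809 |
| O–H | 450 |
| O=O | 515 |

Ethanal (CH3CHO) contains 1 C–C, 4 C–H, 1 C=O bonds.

ΔH ≈ −1959 kJ

Bonds broken (reactants):
  C–C: 2 × 360 = 720
  C–H: 8 × 400 = 3200
  C=O: 2 × 809 = 1618
  O=O: 5 × 515 = 2575
  Σ(broken) = 8113 kJ
Bonds formed (products):
  C=O: 8 × 809 = 6472
  O–H: 8 × 450 = 3600
  Σ(formed) = 10072 kJ
ΔH = Σ(broken) − Σ(formed) = 8113 − 10072 = −1959 kJ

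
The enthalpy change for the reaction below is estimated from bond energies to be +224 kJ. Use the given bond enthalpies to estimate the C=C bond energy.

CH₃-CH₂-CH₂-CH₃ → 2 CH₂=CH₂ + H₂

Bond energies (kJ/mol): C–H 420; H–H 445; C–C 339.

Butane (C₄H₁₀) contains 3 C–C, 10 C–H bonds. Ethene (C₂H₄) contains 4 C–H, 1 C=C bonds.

D(C=C) ≈ 594 kJ/mol

Let D be the C=C bond energy.
Σ(broken) = 3×339 + 10×420 = 5217
Σ(formed) = 8×420 + 2×D + 1×445 = 3805 + 2D
ΔH = Σ(broken) − Σ(formed) = (5217) − (3805 + 2D) = +1412 − 2D
Setting this equal to +224 kJ gives 2D = 1188, so D = 594 kJ/mol.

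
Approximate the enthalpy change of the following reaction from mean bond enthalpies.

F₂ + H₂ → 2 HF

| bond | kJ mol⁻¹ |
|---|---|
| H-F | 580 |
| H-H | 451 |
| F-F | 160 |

Bonds broken (reactants):
  F-F: 1 × 160 = 160
  H-H: 1 × 451 = 451
  Σ(broken) = 611 kJ
Bonds formed (products):
  H-F: 2 × 580 = 1160
  Σ(formed) = 1160 kJ
ΔH = Σ(broken) − Σ(formed) = 611 − 1160 = −549 kJ

ΔH ≈ −549 kJ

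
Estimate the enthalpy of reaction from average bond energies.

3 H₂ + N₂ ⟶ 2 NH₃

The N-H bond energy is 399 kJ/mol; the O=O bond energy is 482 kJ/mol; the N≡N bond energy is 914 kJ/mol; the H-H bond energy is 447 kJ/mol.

ΔH ≈ −139 kJ

Bonds broken (reactants):
  H-H: 3 × 447 = 1341
  N≡N: 1 × 914 = 914
  Σ(broken) = 2255 kJ
Bonds formed (products):
  N-H: 6 × 399 = 2394
  Σ(formed) = 2394 kJ
ΔH = Σ(broken) − Σ(formed) = 2255 − 2394 = −139 kJ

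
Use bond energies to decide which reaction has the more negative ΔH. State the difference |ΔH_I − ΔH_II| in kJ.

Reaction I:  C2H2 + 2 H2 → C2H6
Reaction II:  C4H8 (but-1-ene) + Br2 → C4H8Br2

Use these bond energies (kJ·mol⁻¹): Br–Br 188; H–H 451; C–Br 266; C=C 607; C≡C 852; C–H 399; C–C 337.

Reaction I, by 105 kJ

Reaction I:
  Bonds broken (reactants):
    C≡C: 1 × 852 = 852
    C–H: 2 × 399 = 798
    H–H: 2 × 451 = 902
    Σ(broken) = 2552 kJ
  Bonds formed (products):
    C–C: 1 × 337 = 337
    C–H: 6 × 399 = 2394
    Σ(formed) = 2731 kJ
  ΔH_I = 2552 − 2731 = −179 kJ
Reaction II:
  Bonds broken (reactants):
    Br–Br: 1 × 188 = 188
    C–C: 2 × 337 = 674
    C–H: 8 × 399 = 3192
    C=C: 1 × 607 = 607
    Σ(broken) = 4661 kJ
  Bonds formed (products):
    C–Br: 2 × 266 = 532
    C–C: 3 × 337 = 1011
    C–H: 8 × 399 = 3192
    Σ(formed) = 4735 kJ
  ΔH_II = 4661 − 4735 = −74 kJ
ΔH_I − ΔH_II = −105 kJ, so reaction I has the more negative ΔH; |ΔH_I − ΔH_II| = 105 kJ.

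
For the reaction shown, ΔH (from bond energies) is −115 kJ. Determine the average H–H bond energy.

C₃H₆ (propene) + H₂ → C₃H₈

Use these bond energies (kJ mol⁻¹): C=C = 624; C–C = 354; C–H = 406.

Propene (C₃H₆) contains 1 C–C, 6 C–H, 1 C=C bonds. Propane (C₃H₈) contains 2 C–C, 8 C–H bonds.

Let D be the H–H bond energy.
Σ(broken) = 1×354 + 6×406 + 1×624 + 1×D = 3414 + D
Σ(formed) = 2×354 + 8×406 = 3956
ΔH = Σ(broken) − Σ(formed) = (3414 + D) − (3956) = −542 + D
Setting this equal to −115 kJ gives D = 427 kJ/mol.

D(H–H) ≈ 427 kJ/mol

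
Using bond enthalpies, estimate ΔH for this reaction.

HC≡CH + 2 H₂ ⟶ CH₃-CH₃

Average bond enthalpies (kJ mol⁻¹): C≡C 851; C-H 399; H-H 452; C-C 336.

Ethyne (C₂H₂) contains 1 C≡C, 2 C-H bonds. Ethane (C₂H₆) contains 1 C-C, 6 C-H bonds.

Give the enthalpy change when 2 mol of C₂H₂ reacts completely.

Bonds broken (reactants):
  C≡C: 1 × 851 = 851
  C-H: 2 × 399 = 798
  H-H: 2 × 452 = 904
  Σ(broken) = 2553 kJ
Bonds formed (products):
  C-C: 1 × 336 = 336
  C-H: 6 × 399 = 2394
  Σ(formed) = 2730 kJ
ΔH = Σ(broken) − Σ(formed) = 2553 − 2730 = −177 kJ
For 2× the reaction as written: 2 × (−177) = −354 kJ

ΔH = −354 kJ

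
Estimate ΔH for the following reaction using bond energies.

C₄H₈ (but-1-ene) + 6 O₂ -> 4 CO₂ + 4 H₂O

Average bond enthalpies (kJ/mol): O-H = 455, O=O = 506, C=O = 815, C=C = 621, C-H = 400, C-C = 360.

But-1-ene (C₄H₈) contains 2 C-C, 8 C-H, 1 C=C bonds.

ΔH ≈ −2583 kJ

Bonds broken (reactants):
  C-C: 2 × 360 = 720
  C-H: 8 × 400 = 3200
  C=C: 1 × 621 = 621
  O=O: 6 × 506 = 3036
  Σ(broken) = 7577 kJ
Bonds formed (products):
  C=O: 8 × 815 = 6520
  O-H: 8 × 455 = 3640
  Σ(formed) = 10160 kJ
ΔH = Σ(broken) − Σ(formed) = 7577 − 10160 = −2583 kJ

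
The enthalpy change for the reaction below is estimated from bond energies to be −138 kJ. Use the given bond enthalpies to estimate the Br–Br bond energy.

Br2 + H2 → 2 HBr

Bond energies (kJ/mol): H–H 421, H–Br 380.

D(Br–Br) ≈ 201 kJ/mol

Let D be the Br–Br bond energy.
Σ(broken) = 1×D + 1×421 = 421 + D
Σ(formed) = 2×380 = 760
ΔH = Σ(broken) − Σ(formed) = (421 + D) − (760) = −339 + D
Setting this equal to −138 kJ gives D = 201 kJ/mol.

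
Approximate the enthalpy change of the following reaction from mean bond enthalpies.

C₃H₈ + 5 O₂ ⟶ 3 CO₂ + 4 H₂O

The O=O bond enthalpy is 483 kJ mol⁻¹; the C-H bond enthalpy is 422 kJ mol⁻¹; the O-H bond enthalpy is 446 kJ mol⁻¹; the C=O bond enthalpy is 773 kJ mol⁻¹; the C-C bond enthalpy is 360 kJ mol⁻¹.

ΔH ≈ −1695 kJ

Bonds broken (reactants):
  C-C: 2 × 360 = 720
  C-H: 8 × 422 = 3376
  O=O: 5 × 483 = 2415
  Σ(broken) = 6511 kJ
Bonds formed (products):
  C=O: 6 × 773 = 4638
  O-H: 8 × 446 = 3568
  Σ(formed) = 8206 kJ
ΔH = Σ(broken) − Σ(formed) = 6511 − 8206 = −1695 kJ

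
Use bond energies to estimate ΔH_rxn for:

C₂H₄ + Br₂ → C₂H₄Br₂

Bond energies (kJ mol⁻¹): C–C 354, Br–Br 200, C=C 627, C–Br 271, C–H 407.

Bonds broken (reactants):
  Br–Br: 1 × 200 = 200
  C–H: 4 × 407 = 1628
  C=C: 1 × 627 = 627
  Σ(broken) = 2455 kJ
Bonds formed (products):
  C–Br: 2 × 271 = 542
  C–C: 1 × 354 = 354
  C–H: 4 × 407 = 1628
  Σ(formed) = 2524 kJ
ΔH = Σ(broken) − Σ(formed) = 2455 − 2524 = −69 kJ

ΔH ≈ −69 kJ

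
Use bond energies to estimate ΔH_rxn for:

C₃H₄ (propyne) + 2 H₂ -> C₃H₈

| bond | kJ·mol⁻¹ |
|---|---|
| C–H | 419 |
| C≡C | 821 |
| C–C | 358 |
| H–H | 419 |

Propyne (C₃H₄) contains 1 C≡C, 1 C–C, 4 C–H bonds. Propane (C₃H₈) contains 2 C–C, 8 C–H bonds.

ΔH ≈ −375 kJ

Bonds broken (reactants):
  C≡C: 1 × 821 = 821
  C–C: 1 × 358 = 358
  C–H: 4 × 419 = 1676
  H–H: 2 × 419 = 838
  Σ(broken) = 3693 kJ
Bonds formed (products):
  C–C: 2 × 358 = 716
  C–H: 8 × 419 = 3352
  Σ(formed) = 4068 kJ
ΔH = Σ(broken) − Σ(formed) = 3693 − 4068 = −375 kJ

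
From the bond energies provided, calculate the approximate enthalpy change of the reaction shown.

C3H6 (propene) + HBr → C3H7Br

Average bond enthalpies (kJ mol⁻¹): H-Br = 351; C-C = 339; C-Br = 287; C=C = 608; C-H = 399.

ΔH ≈ −66 kJ

Bonds broken (reactants):
  C-C: 1 × 339 = 339
  C-H: 6 × 399 = 2394
  C=C: 1 × 608 = 608
  H-Br: 1 × 351 = 351
  Σ(broken) = 3692 kJ
Bonds formed (products):
  C-Br: 1 × 287 = 287
  C-C: 2 × 339 = 678
  C-H: 7 × 399 = 2793
  Σ(formed) = 3758 kJ
ΔH = Σ(broken) − Σ(formed) = 3692 − 3758 = −66 kJ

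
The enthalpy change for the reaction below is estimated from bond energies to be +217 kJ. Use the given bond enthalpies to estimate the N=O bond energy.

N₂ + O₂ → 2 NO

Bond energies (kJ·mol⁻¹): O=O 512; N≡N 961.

Let D be the N=O bond energy.
Σ(broken) = 1×961 + 1×512 = 1473
Σ(formed) = 2×D = 2D
ΔH = Σ(broken) − Σ(formed) = (1473) − (2D) = +1473 − 2D
Setting this equal to +217 kJ gives 2D = 1256, so D = 628 kJ/mol.

D(N=O) ≈ 628 kJ/mol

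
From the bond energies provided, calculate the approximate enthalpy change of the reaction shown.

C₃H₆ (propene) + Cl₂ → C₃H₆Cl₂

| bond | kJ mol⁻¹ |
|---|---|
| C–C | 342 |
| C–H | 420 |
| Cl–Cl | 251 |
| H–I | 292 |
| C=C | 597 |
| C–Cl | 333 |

Bonds broken (reactants):
  C–C: 1 × 342 = 342
  C–H: 6 × 420 = 2520
  C=C: 1 × 597 = 597
  Cl–Cl: 1 × 251 = 251
  Σ(broken) = 3710 kJ
Bonds formed (products):
  C–C: 2 × 342 = 684
  C–Cl: 2 × 333 = 666
  C–H: 6 × 420 = 2520
  Σ(formed) = 3870 kJ
ΔH = Σ(broken) − Σ(formed) = 3710 − 3870 = −160 kJ

ΔH ≈ −160 kJ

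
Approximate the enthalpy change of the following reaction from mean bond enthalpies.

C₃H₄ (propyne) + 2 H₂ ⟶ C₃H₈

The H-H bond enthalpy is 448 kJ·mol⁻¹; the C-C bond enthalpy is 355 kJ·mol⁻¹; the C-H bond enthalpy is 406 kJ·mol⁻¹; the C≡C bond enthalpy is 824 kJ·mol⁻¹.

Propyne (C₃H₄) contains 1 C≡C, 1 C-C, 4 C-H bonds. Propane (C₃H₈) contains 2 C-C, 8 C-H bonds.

ΔH ≈ −259 kJ

Bonds broken (reactants):
  C≡C: 1 × 824 = 824
  C-C: 1 × 355 = 355
  C-H: 4 × 406 = 1624
  H-H: 2 × 448 = 896
  Σ(broken) = 3699 kJ
Bonds formed (products):
  C-C: 2 × 355 = 710
  C-H: 8 × 406 = 3248
  Σ(formed) = 3958 kJ
ΔH = Σ(broken) − Σ(formed) = 3699 − 3958 = −259 kJ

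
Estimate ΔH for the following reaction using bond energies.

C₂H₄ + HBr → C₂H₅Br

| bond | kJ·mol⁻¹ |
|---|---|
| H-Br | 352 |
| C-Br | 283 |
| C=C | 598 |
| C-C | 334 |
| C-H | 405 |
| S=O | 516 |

Bonds broken (reactants):
  C-H: 4 × 405 = 1620
  C=C: 1 × 598 = 598
  H-Br: 1 × 352 = 352
  Σ(broken) = 2570 kJ
Bonds formed (products):
  C-Br: 1 × 283 = 283
  C-C: 1 × 334 = 334
  C-H: 5 × 405 = 2025
  Σ(formed) = 2642 kJ
ΔH = Σ(broken) − Σ(formed) = 2570 − 2642 = −72 kJ

ΔH ≈ −72 kJ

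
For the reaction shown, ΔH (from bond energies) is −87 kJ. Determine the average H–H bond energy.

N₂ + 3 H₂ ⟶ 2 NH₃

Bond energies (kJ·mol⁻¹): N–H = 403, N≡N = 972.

D(H–H) ≈ 453 kJ/mol

Let D be the H–H bond energy.
Σ(broken) = 3×D + 1×972 = 972 + 3D
Σ(formed) = 6×403 = 2418
ΔH = Σ(broken) − Σ(formed) = (972 + 3D) − (2418) = −1446 + 3D
Setting this equal to −87 kJ gives 3D = 1359, so D = 453 kJ/mol.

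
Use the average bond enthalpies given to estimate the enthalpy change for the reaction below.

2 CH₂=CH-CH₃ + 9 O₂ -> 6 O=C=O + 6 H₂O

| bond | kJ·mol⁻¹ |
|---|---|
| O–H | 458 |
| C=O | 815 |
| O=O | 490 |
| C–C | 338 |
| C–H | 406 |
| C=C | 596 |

ΔH ≈ −4126 kJ

Bonds broken (reactants):
  C–C: 2 × 338 = 676
  C–H: 12 × 406 = 4872
  C=C: 2 × 596 = 1192
  O=O: 9 × 490 = 4410
  Σ(broken) = 11150 kJ
Bonds formed (products):
  C=O: 12 × 815 = 9780
  O–H: 12 × 458 = 5496
  Σ(formed) = 15276 kJ
ΔH = Σ(broken) − Σ(formed) = 11150 − 15276 = −4126 kJ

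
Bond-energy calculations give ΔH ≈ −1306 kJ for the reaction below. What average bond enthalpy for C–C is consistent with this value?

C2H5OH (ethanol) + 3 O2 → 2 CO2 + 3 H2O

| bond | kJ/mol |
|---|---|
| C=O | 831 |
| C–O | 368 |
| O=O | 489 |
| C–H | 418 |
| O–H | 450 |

Let D be the C–C bond energy.
Σ(broken) = 1×D + 5×418 + 1×368 + 1×450 + 3×489 = 4375 + D
Σ(formed) = 4×831 + 6×450 = 6024
ΔH = Σ(broken) − Σ(formed) = (4375 + D) − (6024) = −1649 + D
Setting this equal to −1306 kJ gives D = 343 kJ/mol.

D(C–C) ≈ 343 kJ/mol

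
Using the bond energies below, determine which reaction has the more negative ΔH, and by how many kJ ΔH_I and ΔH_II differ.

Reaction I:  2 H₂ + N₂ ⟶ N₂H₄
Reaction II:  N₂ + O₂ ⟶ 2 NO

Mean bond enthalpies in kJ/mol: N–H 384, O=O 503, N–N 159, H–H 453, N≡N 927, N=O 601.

Reaction I, by 90 kJ

Reaction I:
  Bonds broken (reactants):
    H–H: 2 × 453 = 906
    N≡N: 1 × 927 = 927
    Σ(broken) = 1833 kJ
  Bonds formed (products):
    N–H: 4 × 384 = 1536
    N–N: 1 × 159 = 159
    Σ(formed) = 1695 kJ
  ΔH_I = 1833 − 1695 = +138 kJ
Reaction II:
  Bonds broken (reactants):
    N≡N: 1 × 927 = 927
    O=O: 1 × 503 = 503
    Σ(broken) = 1430 kJ
  Bonds formed (products):
    N=O: 2 × 601 = 1202
    Σ(formed) = 1202 kJ
  ΔH_II = 1430 − 1202 = +228 kJ
ΔH_I − ΔH_II = −90 kJ, so reaction I has the more negative ΔH; |ΔH_I − ΔH_II| = 90 kJ.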